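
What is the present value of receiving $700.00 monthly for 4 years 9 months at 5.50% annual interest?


Present value of an ordinary annuity: PV = PMT × (1 − (1 + r)^(−n)) / r
Monthly rate r = 0.055/12 ≈ 0.00458333, n = 57
PV = $700.00 × (1 − (1 + 0.055/12)^(−57)) / (0.055/12)
PV = $700.00 × 50.062220
PV = $35,043.55

PV = PMT × (1-(1+r)^(-n))/r = $35,043.55


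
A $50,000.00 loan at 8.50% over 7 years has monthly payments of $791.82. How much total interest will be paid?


Total paid over the life of the loan = PMT × n.
Total paid = $791.82 × 84 = $66,512.88
Total interest = total paid − principal = $66,512.88 − $50,000.00 = $16,512.88

Total interest = (PMT × n) - PV = $16,512.88


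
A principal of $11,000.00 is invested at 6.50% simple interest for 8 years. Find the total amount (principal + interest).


Total amount formula: A = P(1 + rt) = P + P·r·t
Interest: I = P × r × t = $11,000.00 × 0.065 × 8 = $5,720.00
A = P + I = $11,000.00 + $5,720.00 = $16,720.00

A = P + I = P(1 + rt) = $16,720.00


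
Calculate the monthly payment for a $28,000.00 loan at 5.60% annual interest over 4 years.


Loan payment formula: PMT = PV × r / (1 − (1 + r)^(−n))
Monthly rate r = 0.056/12 ≈ 0.00466667, n = 48 months
Denominator: 1 − (1 + 0.056/12)^(−48) = 0.200268
PMT = $28,000.00 × (0.056/12) / 0.200268
PMT = $652.46 per month

PMT = PV × r / (1-(1+r)^(-n)) = $652.46/month


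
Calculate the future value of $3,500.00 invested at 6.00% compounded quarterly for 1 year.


Compound interest formula: A = P(1 + r/n)^(nt)
A = $3,500.00 × (1 + 0.06/4)^(4 × 1)
Growth factor: (1 + 0.06/4)^4 = 1.061364
A = $3,500.00 × 1.061364
A = $3,714.77

A = P(1 + r/n)^(nt) = $3,714.77


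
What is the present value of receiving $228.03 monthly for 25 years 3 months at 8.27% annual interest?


Present value of an ordinary annuity: PV = PMT × (1 − (1 + r)^(−n)) / r
Monthly rate r = 0.0827/12 ≈ 0.00689167, n = 303
PV = $228.03 × (1 − (1 + 0.0827/12)^(−303)) / (0.0827/12)
PV = $228.03 × 126.993403
PV = $28,958.31

PV = PMT × (1-(1+r)^(-n))/r = $28,958.31


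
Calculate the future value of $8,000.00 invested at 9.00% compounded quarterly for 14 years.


Compound interest formula: A = P(1 + r/n)^(nt)
A = $8,000.00 × (1 + 0.09/4)^(4 × 14)
Growth factor: (1 + 0.09/4)^56 = 3.476528
A = $8,000.00 × 3.476528
A = $27,812.22

A = P(1 + r/n)^(nt) = $27,812.22


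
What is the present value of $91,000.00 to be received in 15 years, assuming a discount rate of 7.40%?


Present value formula: PV = FV / (1 + r)^t
PV = $91,000.00 / (1 + 0.074)^15
PV = $91,000.00 / 2.917858
PV = $31,187.26

PV = FV / (1 + r)^t = $31,187.26


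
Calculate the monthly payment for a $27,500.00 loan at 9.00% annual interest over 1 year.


Loan payment formula: PMT = PV × r / (1 − (1 + r)^(−n))
Monthly rate r = 0.09/12 = 0.0075, n = 12 months
Denominator: 1 − (1 + 0.09/12)^(−12) = 0.0857618
PMT = $27,500.00 × (0.09/12) / 0.0857618
PMT = $2,404.92 per month

PMT = PV × r / (1-(1+r)^(-n)) = $2,404.92/month


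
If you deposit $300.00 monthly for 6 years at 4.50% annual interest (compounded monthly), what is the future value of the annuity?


Future value of an ordinary annuity: FV = PMT × ((1 + r)^n − 1) / r
Monthly rate r = 0.045/12 = 0.00375, n = 72
FV = $300.00 × ((1 + 0.045/12)^72 − 1) / (0.045/12)
FV = $300.00 × 82.480827
FV = $24,744.25

FV = PMT × ((1+r)^n - 1)/r = $24,744.25


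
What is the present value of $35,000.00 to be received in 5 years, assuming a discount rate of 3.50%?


Present value formula: PV = FV / (1 + r)^t
PV = $35,000.00 / (1 + 0.035)^5
PV = $35,000.00 / 1.1876863
PV = $29,469.06

PV = FV / (1 + r)^t = $29,469.06


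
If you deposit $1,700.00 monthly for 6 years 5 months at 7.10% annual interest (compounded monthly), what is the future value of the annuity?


Future value of an ordinary annuity: FV = PMT × ((1 + r)^n − 1) / r
Monthly rate r = 0.071/12 ≈ 0.00591667, n = 77
FV = $1,700.00 × ((1 + 0.071/12)^77 − 1) / (0.071/12)
FV = $1,700.00 × 97.17926176
FV = $165,204.74

FV = PMT × ((1+r)^n - 1)/r = $165,204.74


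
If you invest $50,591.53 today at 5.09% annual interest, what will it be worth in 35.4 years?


Future value formula: FV = PV × (1 + r)^t
FV = $50,591.53 × (1 + 0.0509)^35.4
FV = $50,591.53 × 5.7979341
FV = $293,326.36

FV = PV × (1 + r)^t = $293,326.36


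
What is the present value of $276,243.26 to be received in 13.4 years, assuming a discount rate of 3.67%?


Present value formula: PV = FV / (1 + r)^t
PV = $276,243.26 / (1 + 0.0367)^13.4
PV = $276,243.26 / 1.6208825
PV = $170,427.69

PV = FV / (1 + r)^t = $170,427.69


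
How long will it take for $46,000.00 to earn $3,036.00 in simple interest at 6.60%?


Rearrange the simple interest formula for t:
I = P × r × t  ⇒  t = I / (P × r)
t = $3,036.00 / ($46,000.00 × 0.066)
t = 1

t = I/(P×r) = 1 year


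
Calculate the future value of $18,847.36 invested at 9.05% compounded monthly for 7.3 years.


Compound interest formula: A = P(1 + r/n)^(nt)
A = $18,847.36 × (1 + 0.0905/12)^(12 × 7.3)
Growth factor: (1 + 0.0905/12)^87.6 = 1.931257
A = $18,847.36 × 1.931257
A = $36,399.10

A = P(1 + r/n)^(nt) = $36,399.10


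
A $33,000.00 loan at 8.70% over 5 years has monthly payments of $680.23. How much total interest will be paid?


Total paid over the life of the loan = PMT × n.
Total paid = $680.23 × 60 = $40,813.80
Total interest = total paid − principal = $40,813.80 − $33,000.00 = $7,813.80

Total interest = (PMT × n) - PV = $7,813.80


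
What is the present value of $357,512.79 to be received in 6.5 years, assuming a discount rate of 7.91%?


Present value formula: PV = FV / (1 + r)^t
PV = $357,512.79 / (1 + 0.0791)^6.5
PV = $357,512.79 / 1.6402158
PV = $217,966.92

PV = FV / (1 + r)^t = $217,966.92


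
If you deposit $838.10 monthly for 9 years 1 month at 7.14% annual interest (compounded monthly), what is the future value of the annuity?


Future value of an ordinary annuity: FV = PMT × ((1 + r)^n − 1) / r
Monthly rate r = 0.0714/12 = 0.00595, n = 109
FV = $838.10 × ((1 + 0.0714/12)^109 − 1) / (0.0714/12)
FV = $838.10 × 152.788715
FV = $128,052.22

FV = PMT × ((1+r)^n - 1)/r = $128,052.22


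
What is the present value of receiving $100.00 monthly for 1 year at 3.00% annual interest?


Present value of an ordinary annuity: PV = PMT × (1 − (1 + r)^(−n)) / r
Monthly rate r = 0.03/12 = 0.0025, n = 12
PV = $100.00 × (1 − (1 + 0.03/12)^(−12)) / (0.03/12)
PV = $100.00 × 11.807254
PV = $1,180.73

PV = PMT × (1-(1+r)^(-n))/r = $1,180.73


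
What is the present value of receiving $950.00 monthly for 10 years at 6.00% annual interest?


Present value of an ordinary annuity: PV = PMT × (1 − (1 + r)^(−n)) / r
Monthly rate r = 0.06/12 = 0.005, n = 120
PV = $950.00 × (1 − (1 + 0.06/12)^(−120)) / (0.06/12)
PV = $950.00 × 90.073453
PV = $85,569.78

PV = PMT × (1-(1+r)^(-n))/r = $85,569.78


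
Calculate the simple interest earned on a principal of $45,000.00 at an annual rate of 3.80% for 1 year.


Simple interest formula: I = P × r × t
I = $45,000.00 × 0.038 × 1
I = $1,710.00

I = P × r × t = $1,710.00


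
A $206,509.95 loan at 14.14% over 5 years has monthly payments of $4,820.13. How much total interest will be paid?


Total paid over the life of the loan = PMT × n.
Total paid = $4,820.13 × 60 = $289,207.80
Total interest = total paid − principal = $289,207.80 − $206,509.95 = $82,697.85

Total interest = (PMT × n) - PV = $82,697.85


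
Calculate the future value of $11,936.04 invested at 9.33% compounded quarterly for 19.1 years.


Compound interest formula: A = P(1 + r/n)^(nt)
A = $11,936.04 × (1 + 0.0933/4)^(4 × 19.1)
Growth factor: (1 + 0.0933/4)^76.4 = 5.82153923
A = $11,936.04 × 5.82153923
A = $69,486.13

A = P(1 + r/n)^(nt) = $69,486.13


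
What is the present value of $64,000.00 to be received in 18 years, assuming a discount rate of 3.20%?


Present value formula: PV = FV / (1 + r)^t
PV = $64,000.00 / (1 + 0.032)^18
PV = $64,000.00 / 1.762928
PV = $36,303.24

PV = FV / (1 + r)^t = $36,303.24


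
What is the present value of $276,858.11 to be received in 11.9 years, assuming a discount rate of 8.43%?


Present value formula: PV = FV / (1 + r)^t
PV = $276,858.11 / (1 + 0.0843)^11.9
PV = $276,858.11 / 2.6198628
PV = $105,676.57

PV = FV / (1 + r)^t = $105,676.57


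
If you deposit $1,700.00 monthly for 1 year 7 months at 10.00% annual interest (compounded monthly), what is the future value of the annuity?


Future value of an ordinary annuity: FV = PMT × ((1 + r)^n − 1) / r
Monthly rate r = 0.1/12 ≈ 0.00833333, n = 19
FV = $1,700.00 × ((1 + 0.1/12)^19 − 1) / (0.1/12)
FV = $1,700.00 × 20.494592
FV = $34,840.81

FV = PMT × ((1+r)^n - 1)/r = $34,840.81


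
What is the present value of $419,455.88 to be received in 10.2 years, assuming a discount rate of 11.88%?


Present value formula: PV = FV / (1 + r)^t
PV = $419,455.88 / (1 + 0.1188)^10.2
PV = $419,455.88 / 3.1424984
PV = $133,478.47

PV = FV / (1 + r)^t = $133,478.47


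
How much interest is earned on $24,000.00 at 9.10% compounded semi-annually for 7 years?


Compound interest earned = final amount − principal.
A = P(1 + r/n)^(nt) = $24,000.00 × (1 + 0.091/2)^(2 × 7) = $44,745.33
Interest = A − P = $44,745.33 − $24,000.00 = $20,745.33

Interest = A - P = $20,745.33


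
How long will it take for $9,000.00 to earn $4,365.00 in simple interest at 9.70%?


Rearrange the simple interest formula for t:
I = P × r × t  ⇒  t = I / (P × r)
t = $4,365.00 / ($9,000.00 × 0.097)
t = 5

t = I/(P×r) = 5 years


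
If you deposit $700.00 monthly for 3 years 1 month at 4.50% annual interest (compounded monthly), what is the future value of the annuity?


Future value of an ordinary annuity: FV = PMT × ((1 + r)^n − 1) / r
Monthly rate r = 0.045/12 = 0.00375, n = 37
FV = $700.00 × ((1 + 0.045/12)^37 − 1) / (0.045/12)
FV = $700.00 × 39.610336
FV = $27,727.24

FV = PMT × ((1+r)^n - 1)/r = $27,727.24


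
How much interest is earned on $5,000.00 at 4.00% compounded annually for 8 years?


Compound interest earned = final amount − principal.
A = P(1 + r/n)^(nt) = $5,000.00 × (1 + 0.04/1)^(1 × 8) = $6,842.85
Interest = A − P = $6,842.85 − $5,000.00 = $1,842.85

Interest = A - P = $1,842.85


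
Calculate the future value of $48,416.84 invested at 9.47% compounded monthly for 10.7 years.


Compound interest formula: A = P(1 + r/n)^(nt)
A = $48,416.84 × (1 + 0.0947/12)^(12 × 10.7)
Growth factor: (1 + 0.0947/12)^128.4 = 2.7437144
A = $48,416.84 × 2.7437144
A = $132,841.98

A = P(1 + r/n)^(nt) = $132,841.98


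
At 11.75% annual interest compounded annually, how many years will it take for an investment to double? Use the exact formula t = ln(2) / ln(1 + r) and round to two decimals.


Doubling condition: (1 + r)^t = 2
Take ln of both sides: t × ln(1 + r) = ln(2)
t = ln(2) / ln(1 + r)
t = 0.693147 / 0.111094
t = 6.24

t = ln(2) / ln(1 + r) = 6.24 years


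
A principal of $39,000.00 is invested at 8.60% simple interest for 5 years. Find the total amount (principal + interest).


Total amount formula: A = P(1 + rt) = P + P·r·t
Interest: I = P × r × t = $39,000.00 × 0.086 × 5 = $16,770.00
A = P + I = $39,000.00 + $16,770.00 = $55,770.00

A = P + I = P(1 + rt) = $55,770.00


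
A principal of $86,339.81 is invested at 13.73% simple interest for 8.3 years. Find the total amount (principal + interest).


Total amount formula: A = P(1 + rt) = P + P·r·t
Interest: I = P × r × t = $86,339.81 × 0.1373 × 8.3 = $98,391.98
A = P + I = $86,339.81 + $98,391.98 = $184,731.79

A = P + I = P(1 + rt) = $184,731.79


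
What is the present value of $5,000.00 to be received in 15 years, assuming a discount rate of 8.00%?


Present value formula: PV = FV / (1 + r)^t
PV = $5,000.00 / (1 + 0.08)^15
PV = $5,000.00 / 3.172169
PV = $1,576.21

PV = FV / (1 + r)^t = $1,576.21


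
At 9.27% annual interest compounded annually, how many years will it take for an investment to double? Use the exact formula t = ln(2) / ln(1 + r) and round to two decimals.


Doubling condition: (1 + r)^t = 2
Take ln of both sides: t × ln(1 + r) = ln(2)
t = ln(2) / ln(1 + r)
t = 0.693147 / 0.088652
t = 7.82

t = ln(2) / ln(1 + r) = 7.82 years


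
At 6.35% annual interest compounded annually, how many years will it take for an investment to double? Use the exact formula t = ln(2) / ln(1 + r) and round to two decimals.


Doubling condition: (1 + r)^t = 2
Take ln of both sides: t × ln(1 + r) = ln(2)
t = ln(2) / ln(1 + r)
t = 0.693147 / 0.061565
t = 11.26

t = ln(2) / ln(1 + r) = 11.26 years


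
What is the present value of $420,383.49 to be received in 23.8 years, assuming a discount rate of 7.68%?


Present value formula: PV = FV / (1 + r)^t
PV = $420,383.49 / (1 + 0.0768)^23.8
PV = $420,383.49 / 5.818541
PV = $72,248.95

PV = FV / (1 + r)^t = $72,248.95


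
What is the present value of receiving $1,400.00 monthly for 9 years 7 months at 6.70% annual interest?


Present value of an ordinary annuity: PV = PMT × (1 − (1 + r)^(−n)) / r
Monthly rate r = 0.067/12 ≈ 0.00558333, n = 115
PV = $1,400.00 × (1 − (1 + 0.067/12)^(−115)) / (0.067/12)
PV = $1,400.00 × 84.692135
PV = $118,568.99

PV = PMT × (1-(1+r)^(-n))/r = $118,568.99


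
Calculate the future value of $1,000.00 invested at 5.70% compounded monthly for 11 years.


Compound interest formula: A = P(1 + r/n)^(nt)
A = $1,000.00 × (1 + 0.057/12)^(12 × 11)
Growth factor: (1 + 0.057/12)^132 = 1.869209
A = $1,000.00 × 1.869209
A = $1,869.21

A = P(1 + r/n)^(nt) = $1,869.21


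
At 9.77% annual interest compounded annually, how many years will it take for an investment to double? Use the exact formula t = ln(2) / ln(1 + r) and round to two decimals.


Doubling condition: (1 + r)^t = 2
Take ln of both sides: t × ln(1 + r) = ln(2)
t = ln(2) / ln(1 + r)
t = 0.693147 / 0.093217
t = 7.44

t = ln(2) / ln(1 + r) = 7.44 years


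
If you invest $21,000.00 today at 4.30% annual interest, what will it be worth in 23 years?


Future value formula: FV = PV × (1 + r)^t
FV = $21,000.00 × (1 + 0.043)^23
FV = $21,000.00 × 2.633534995
FV = $55,304.23

FV = PV × (1 + r)^t = $55,304.23


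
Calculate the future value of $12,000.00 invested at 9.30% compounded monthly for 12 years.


Compound interest formula: A = P(1 + r/n)^(nt)
A = $12,000.00 × (1 + 0.093/12)^(12 × 12)
Growth factor: (1 + 0.093/12)^144 = 3.039514
A = $12,000.00 × 3.039514
A = $36,474.17

A = P(1 + r/n)^(nt) = $36,474.17


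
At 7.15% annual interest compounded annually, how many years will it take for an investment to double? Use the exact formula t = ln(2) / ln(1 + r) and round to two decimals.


Doubling condition: (1 + r)^t = 2
Take ln of both sides: t × ln(1 + r) = ln(2)
t = ln(2) / ln(1 + r)
t = 0.693147 / 0.069060
t = 10.04

t = ln(2) / ln(1 + r) = 10.04 years


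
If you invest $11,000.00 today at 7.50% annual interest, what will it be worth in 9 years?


Future value formula: FV = PV × (1 + r)^t
FV = $11,000.00 × (1 + 0.075)^9
FV = $11,000.00 × 1.917239
FV = $21,089.63

FV = PV × (1 + r)^t = $21,089.63


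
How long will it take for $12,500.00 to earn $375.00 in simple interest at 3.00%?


Rearrange the simple interest formula for t:
I = P × r × t  ⇒  t = I / (P × r)
t = $375.00 / ($12,500.00 × 0.03)
t = 1

t = I/(P×r) = 1 year


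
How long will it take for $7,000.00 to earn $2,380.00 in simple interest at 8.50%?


Rearrange the simple interest formula for t:
I = P × r × t  ⇒  t = I / (P × r)
t = $2,380.00 / ($7,000.00 × 0.085)
t = 4

t = I/(P×r) = 4 years


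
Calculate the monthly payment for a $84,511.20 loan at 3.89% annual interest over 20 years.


Loan payment formula: PMT = PV × r / (1 − (1 + r)^(−n))
Monthly rate r = 0.0389/12 ≈ 0.00324167, n = 240 months
Denominator: 1 − (1 + 0.0389/12)^(−240) = 0.540098
PMT = $84,511.20 × (0.0389/12) / 0.540098
PMT = $507.24 per month

PMT = PV × r / (1-(1+r)^(-n)) = $507.24/month


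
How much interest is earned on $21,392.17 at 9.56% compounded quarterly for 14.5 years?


Compound interest earned = final amount − principal.
A = P(1 + r/n)^(nt) = $21,392.17 × (1 + 0.0956/4)^(4 × 14.5) = $84,176.79
Interest = A − P = $84,176.79 − $21,392.17 = $62,784.62

Interest = A - P = $62,784.62


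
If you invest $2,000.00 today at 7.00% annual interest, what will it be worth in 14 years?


Future value formula: FV = PV × (1 + r)^t
FV = $2,000.00 × (1 + 0.07)^14
FV = $2,000.00 × 2.578534
FV = $5,157.07

FV = PV × (1 + r)^t = $5,157.07


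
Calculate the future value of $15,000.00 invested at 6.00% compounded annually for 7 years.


Compound interest formula: A = P(1 + r/n)^(nt)
A = $15,000.00 × (1 + 0.06/1)^(1 × 7)
Growth factor: (1 + 0.06/1)^7 = 1.503630
A = $15,000.00 × 1.503630
A = $22,554.45

A = P(1 + r/n)^(nt) = $22,554.45


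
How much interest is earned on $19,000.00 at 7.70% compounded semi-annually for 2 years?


Compound interest earned = final amount − principal.
A = P(1 + r/n)^(nt) = $19,000.00 × (1 + 0.077/2)^(2 × 2) = $22,099.36
Interest = A − P = $22,099.36 − $19,000.00 = $3,099.36

Interest = A - P = $3,099.36


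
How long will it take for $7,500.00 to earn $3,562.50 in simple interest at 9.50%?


Rearrange the simple interest formula for t:
I = P × r × t  ⇒  t = I / (P × r)
t = $3,562.50 / ($7,500.00 × 0.095)
t = 5

t = I/(P×r) = 5 years


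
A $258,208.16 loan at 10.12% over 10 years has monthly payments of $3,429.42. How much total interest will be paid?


Total paid over the life of the loan = PMT × n.
Total paid = $3,429.42 × 120 = $411,530.40
Total interest = total paid − principal = $411,530.40 − $258,208.16 = $153,322.24

Total interest = (PMT × n) - PV = $153,322.24


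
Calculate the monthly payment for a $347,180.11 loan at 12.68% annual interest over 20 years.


Loan payment formula: PMT = PV × r / (1 − (1 + r)^(−n))
Monthly rate r = 0.1268/12 ≈ 0.01056667, n = 240 months
Denominator: 1 − (1 + 0.1268/12)^(−240) = 0.919757
PMT = $347,180.11 × (0.1268/12) / 0.919757
PMT = $3,988.59 per month

PMT = PV × r / (1-(1+r)^(-n)) = $3,988.59/month


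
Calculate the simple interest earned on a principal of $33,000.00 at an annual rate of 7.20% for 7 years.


Simple interest formula: I = P × r × t
I = $33,000.00 × 0.072 × 7
I = $16,632.00

I = P × r × t = $16,632.00


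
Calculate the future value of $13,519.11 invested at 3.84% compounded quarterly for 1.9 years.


Compound interest formula: A = P(1 + r/n)^(nt)
A = $13,519.11 × (1 + 0.0384/4)^(4 × 1.9)
Growth factor: (1 + 0.0384/4)^7.6 = 1.0753133
A = $13,519.11 × 1.0753133
A = $14,537.28

A = P(1 + r/n)^(nt) = $14,537.28


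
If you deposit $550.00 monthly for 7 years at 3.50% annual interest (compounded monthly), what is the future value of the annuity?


Future value of an ordinary annuity: FV = PMT × ((1 + r)^n − 1) / r
Monthly rate r = 0.035/12 ≈ 0.00291667, n = 84
FV = $550.00 × ((1 + 0.035/12)^84 − 1) / (0.035/12)
FV = $550.00 × 95.028273
FV = $52,265.55

FV = PMT × ((1+r)^n - 1)/r = $52,265.55


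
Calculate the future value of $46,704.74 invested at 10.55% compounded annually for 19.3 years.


Compound interest formula: A = P(1 + r/n)^(nt)
A = $46,704.74 × (1 + 0.1055/1)^(1 × 19.3)
Growth factor: (1 + 0.1055/1)^19.3 = 6.9292115
A = $46,704.74 × 6.9292115
A = $323,627.02

A = P(1 + r/n)^(nt) = $323,627.02


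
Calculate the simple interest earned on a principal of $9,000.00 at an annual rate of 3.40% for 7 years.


Simple interest formula: I = P × r × t
I = $9,000.00 × 0.034 × 7
I = $2,142.00

I = P × r × t = $2,142.00


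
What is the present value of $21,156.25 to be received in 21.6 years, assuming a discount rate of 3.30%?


Present value formula: PV = FV / (1 + r)^t
PV = $21,156.25 / (1 + 0.033)^21.6
PV = $21,156.25 / 2.0163548
PV = $10,492.33

PV = FV / (1 + r)^t = $10,492.33


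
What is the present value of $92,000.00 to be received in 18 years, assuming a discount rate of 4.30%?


Present value formula: PV = FV / (1 + r)^t
PV = $92,000.00 / (1 + 0.043)^18
PV = $92,000.00 / 2.1336223
PV = $43,119.16

PV = FV / (1 + r)^t = $43,119.16


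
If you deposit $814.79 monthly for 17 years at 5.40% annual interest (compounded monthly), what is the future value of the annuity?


Future value of an ordinary annuity: FV = PMT × ((1 + r)^n − 1) / r
Monthly rate r = 0.054/12 = 0.0045, n = 204
FV = $814.79 × ((1 + 0.054/12)^204 − 1) / (0.054/12)
FV = $814.79 × 333.138892
FV = $271,438.24

FV = PMT × ((1+r)^n - 1)/r = $271,438.24


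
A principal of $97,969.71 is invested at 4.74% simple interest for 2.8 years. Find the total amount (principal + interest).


Total amount formula: A = P(1 + rt) = P + P·r·t
Interest: I = P × r × t = $97,969.71 × 0.0474 × 2.8 = $13,002.54
A = P + I = $97,969.71 + $13,002.54 = $110,972.25

A = P + I = P(1 + rt) = $110,972.25


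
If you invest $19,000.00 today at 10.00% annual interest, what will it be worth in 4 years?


Future value formula: FV = PV × (1 + r)^t
FV = $19,000.00 × (1 + 0.1)^4
FV = $19,000.00 × 1.464100
FV = $27,817.90

FV = PV × (1 + r)^t = $27,817.90


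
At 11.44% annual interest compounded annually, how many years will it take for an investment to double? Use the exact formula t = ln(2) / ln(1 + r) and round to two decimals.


Doubling condition: (1 + r)^t = 2
Take ln of both sides: t × ln(1 + r) = ln(2)
t = ln(2) / ln(1 + r)
t = 0.693147 / 0.108316
t = 6.40

t = ln(2) / ln(1 + r) = 6.40 years


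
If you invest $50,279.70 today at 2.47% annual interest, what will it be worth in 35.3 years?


Future value formula: FV = PV × (1 + r)^t
FV = $50,279.70 × (1 + 0.0247)^35.3
FV = $50,279.70 × 2.3662727
FV = $118,975.48

FV = PV × (1 + r)^t = $118,975.48


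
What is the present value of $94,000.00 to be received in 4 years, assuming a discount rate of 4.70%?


Present value formula: PV = FV / (1 + r)^t
PV = $94,000.00 / (1 + 0.047)^4
PV = $94,000.00 / 1.2016742
PV = $78,224.20

PV = FV / (1 + r)^t = $78,224.20


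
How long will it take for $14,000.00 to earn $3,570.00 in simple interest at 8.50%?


Rearrange the simple interest formula for t:
I = P × r × t  ⇒  t = I / (P × r)
t = $3,570.00 / ($14,000.00 × 0.085)
t = 3

t = I/(P×r) = 3 years


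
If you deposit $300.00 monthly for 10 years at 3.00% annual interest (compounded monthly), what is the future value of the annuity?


Future value of an ordinary annuity: FV = PMT × ((1 + r)^n − 1) / r
Monthly rate r = 0.03/12 = 0.0025, n = 120
FV = $300.00 × ((1 + 0.03/12)^120 − 1) / (0.03/12)
FV = $300.00 × 139.741419
FV = $41,922.43

FV = PMT × ((1+r)^n - 1)/r = $41,922.43


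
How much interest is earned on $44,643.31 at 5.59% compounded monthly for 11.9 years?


Compound interest earned = final amount − principal.
A = P(1 + r/n)^(nt) = $44,643.31 × (1 + 0.0559/12)^(12 × 11.9) = $86,692.72
Interest = A − P = $86,692.72 − $44,643.31 = $42,049.41

Interest = A - P = $42,049.41


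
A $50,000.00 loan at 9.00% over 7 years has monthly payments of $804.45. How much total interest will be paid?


Total paid over the life of the loan = PMT × n.
Total paid = $804.45 × 84 = $67,573.80
Total interest = total paid − principal = $67,573.80 − $50,000.00 = $17,573.80

Total interest = (PMT × n) - PV = $17,573.80


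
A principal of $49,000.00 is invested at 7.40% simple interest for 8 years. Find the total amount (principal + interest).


Total amount formula: A = P(1 + rt) = P + P·r·t
Interest: I = P × r × t = $49,000.00 × 0.074 × 8 = $29,008.00
A = P + I = $49,000.00 + $29,008.00 = $78,008.00

A = P + I = P(1 + rt) = $78,008.00


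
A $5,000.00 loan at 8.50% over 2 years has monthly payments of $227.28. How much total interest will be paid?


Total paid over the life of the loan = PMT × n.
Total paid = $227.28 × 24 = $5,454.72
Total interest = total paid − principal = $5,454.72 − $5,000.00 = $454.72

Total interest = (PMT × n) - PV = $454.72


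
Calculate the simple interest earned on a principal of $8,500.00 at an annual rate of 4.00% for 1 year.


Simple interest formula: I = P × r × t
I = $8,500.00 × 0.04 × 1
I = $340.00

I = P × r × t = $340.00


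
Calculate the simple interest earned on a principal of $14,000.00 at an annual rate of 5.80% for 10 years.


Simple interest formula: I = P × r × t
I = $14,000.00 × 0.058 × 10
I = $8,120.00

I = P × r × t = $8,120.00


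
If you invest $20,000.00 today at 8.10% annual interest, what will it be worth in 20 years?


Future value formula: FV = PV × (1 + r)^t
FV = $20,000.00 × (1 + 0.081)^20
FV = $20,000.00 × 4.7480346
FV = $94,960.69

FV = PV × (1 + r)^t = $94,960.69


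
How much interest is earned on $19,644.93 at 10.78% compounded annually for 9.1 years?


Compound interest earned = final amount − principal.
A = P(1 + r/n)^(nt) = $19,644.93 × (1 + 0.1078/1)^(1 × 9.1) = $49,871.09
Interest = A − P = $49,871.09 − $19,644.93 = $30,226.16

Interest = A - P = $30,226.16


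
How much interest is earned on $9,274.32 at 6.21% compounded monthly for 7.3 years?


Compound interest earned = final amount − principal.
A = P(1 + r/n)^(nt) = $9,274.32 × (1 + 0.0621/12)^(12 × 7.3) = $14,576.50
Interest = A − P = $14,576.50 − $9,274.32 = $5,302.18

Interest = A - P = $5,302.18


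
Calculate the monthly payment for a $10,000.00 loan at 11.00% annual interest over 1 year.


Loan payment formula: PMT = PV × r / (1 − (1 + r)^(−n))
Monthly rate r = 0.11/12 ≈ 0.00916667, n = 12 months
Denominator: 1 − (1 + 0.11/12)^(−12) = 0.103717
PMT = $10,000.00 × (0.11/12) / 0.103717
PMT = $883.82 per month

PMT = PV × r / (1-(1+r)^(-n)) = $883.82/month


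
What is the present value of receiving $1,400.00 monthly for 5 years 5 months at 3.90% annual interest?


Present value of an ordinary annuity: PV = PMT × (1 − (1 + r)^(−n)) / r
Monthly rate r = 0.039/12 = 0.00325, n = 65
PV = $1,400.00 × (1 − (1 + 0.039/12)^(−65)) / (0.039/12)
PV = $1,400.00 × 58.507998
PV = $81,911.20

PV = PMT × (1-(1+r)^(-n))/r = $81,911.20


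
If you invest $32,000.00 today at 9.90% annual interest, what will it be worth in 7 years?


Future value formula: FV = PV × (1 + r)^t
FV = $32,000.00 × (1 + 0.099)^7
FV = $32,000.00 × 1.936350
FV = $61,963.20

FV = PV × (1 + r)^t = $61,963.20


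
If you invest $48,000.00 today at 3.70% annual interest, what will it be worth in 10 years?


Future value formula: FV = PV × (1 + r)^t
FV = $48,000.00 × (1 + 0.037)^10
FV = $48,000.00 × 1.438095
FV = $69,028.56

FV = PV × (1 + r)^t = $69,028.56


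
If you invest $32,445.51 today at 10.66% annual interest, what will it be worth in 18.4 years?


Future value formula: FV = PV × (1 + r)^t
FV = $32,445.51 × (1 + 0.1066)^18.4
FV = $32,445.51 × 6.4480479
FV = $209,210.20

FV = PV × (1 + r)^t = $209,210.20


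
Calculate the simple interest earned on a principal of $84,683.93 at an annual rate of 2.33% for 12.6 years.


Simple interest formula: I = P × r × t
I = $84,683.93 × 0.0233 × 12.6
I = $24,861.51

I = P × r × t = $24,861.51


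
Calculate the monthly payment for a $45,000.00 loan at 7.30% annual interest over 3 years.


Loan payment formula: PMT = PV × r / (1 − (1 + r)^(−n))
Monthly rate r = 0.073/12 ≈ 0.00608333, n = 36 months
Denominator: 1 − (1 + 0.073/12)^(−36) = 0.196145
PMT = $45,000.00 × (0.073/12) / 0.196145
PMT = $1,395.65 per month

PMT = PV × r / (1-(1+r)^(-n)) = $1,395.65/month


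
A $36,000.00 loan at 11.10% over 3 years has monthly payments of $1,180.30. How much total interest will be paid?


Total paid over the life of the loan = PMT × n.
Total paid = $1,180.30 × 36 = $42,490.80
Total interest = total paid − principal = $42,490.80 − $36,000.00 = $6,490.80

Total interest = (PMT × n) - PV = $6,490.80


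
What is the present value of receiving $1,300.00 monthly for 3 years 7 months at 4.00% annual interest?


Present value of an ordinary annuity: PV = PMT × (1 − (1 + r)^(−n)) / r
Monthly rate r = 0.04/12 ≈ 0.00333333, n = 43
PV = $1,300.00 × (1 − (1 + 0.04/12)^(−43)) / (0.04/12)
PV = $1,300.00 × 39.998474
PV = $51,998.02

PV = PMT × (1-(1+r)^(-n))/r = $51,998.02


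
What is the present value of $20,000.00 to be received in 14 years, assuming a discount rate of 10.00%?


Present value formula: PV = FV / (1 + r)^t
PV = $20,000.00 / (1 + 0.1)^14
PV = $20,000.00 / 3.797498
PV = $5,266.63

PV = FV / (1 + r)^t = $5,266.63


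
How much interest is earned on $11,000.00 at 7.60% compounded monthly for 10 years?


Compound interest earned = final amount − principal.
A = P(1 + r/n)^(nt) = $11,000.00 × (1 + 0.076/12)^(12 × 10) = $23,464.74
Interest = A − P = $23,464.74 − $11,000.00 = $12,464.74

Interest = A - P = $12,464.74


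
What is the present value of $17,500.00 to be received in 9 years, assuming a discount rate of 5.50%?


Present value formula: PV = FV / (1 + r)^t
PV = $17,500.00 / (1 + 0.055)^9
PV = $17,500.00 / 1.619094
PV = $10,808.51

PV = FV / (1 + r)^t = $10,808.51


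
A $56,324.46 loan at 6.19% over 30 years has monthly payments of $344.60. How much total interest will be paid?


Total paid over the life of the loan = PMT × n.
Total paid = $344.60 × 360 = $124,056.00
Total interest = total paid − principal = $124,056.00 − $56,324.46 = $67,731.54

Total interest = (PMT × n) - PV = $67,731.54


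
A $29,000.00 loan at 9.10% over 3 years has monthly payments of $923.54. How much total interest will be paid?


Total paid over the life of the loan = PMT × n.
Total paid = $923.54 × 36 = $33,247.44
Total interest = total paid − principal = $33,247.44 − $29,000.00 = $4,247.44

Total interest = (PMT × n) - PV = $4,247.44


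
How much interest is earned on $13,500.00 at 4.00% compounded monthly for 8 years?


Compound interest earned = final amount − principal.
A = P(1 + r/n)^(nt) = $13,500.00 × (1 + 0.04/12)^(12 × 8) = $18,581.33
Interest = A − P = $18,581.33 − $13,500.00 = $5,081.33

Interest = A - P = $5,081.33


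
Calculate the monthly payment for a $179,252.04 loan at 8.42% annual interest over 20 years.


Loan payment formula: PMT = PV × r / (1 − (1 + r)^(−n))
Monthly rate r = 0.0842/12 ≈ 0.00701667, n = 240 months
Denominator: 1 − (1 + 0.0842/12)^(−240) = 0.813275
PMT = $179,252.04 × (0.0842/12) / 0.813275
PMT = $1,546.53 per month

PMT = PV × r / (1-(1+r)^(-n)) = $1,546.53/month


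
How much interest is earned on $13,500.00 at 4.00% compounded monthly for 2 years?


Compound interest earned = final amount − principal.
A = P(1 + r/n)^(nt) = $13,500.00 × (1 + 0.04/12)^(12 × 2) = $14,622.43
Interest = A − P = $14,622.43 − $13,500.00 = $1,122.43

Interest = A - P = $1,122.43


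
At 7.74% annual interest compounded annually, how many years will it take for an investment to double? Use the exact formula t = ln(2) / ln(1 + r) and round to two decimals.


Doubling condition: (1 + r)^t = 2
Take ln of both sides: t × ln(1 + r) = ln(2)
t = ln(2) / ln(1 + r)
t = 0.693147 / 0.074551
t = 9.30

t = ln(2) / ln(1 + r) = 9.30 years


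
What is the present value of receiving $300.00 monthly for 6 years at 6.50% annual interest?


Present value of an ordinary annuity: PV = PMT × (1 − (1 + r)^(−n)) / r
Monthly rate r = 0.065/12 ≈ 0.00541667, n = 72
PV = $300.00 × (1 − (1 + 0.065/12)^(−72)) / (0.065/12)
PV = $300.00 × 59.488649
PV = $17,846.59

PV = PMT × (1-(1+r)^(-n))/r = $17,846.59


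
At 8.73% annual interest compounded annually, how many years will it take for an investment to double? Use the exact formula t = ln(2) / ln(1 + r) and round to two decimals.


Doubling condition: (1 + r)^t = 2
Take ln of both sides: t × ln(1 + r) = ln(2)
t = ln(2) / ln(1 + r)
t = 0.693147 / 0.083698
t = 8.28

t = ln(2) / ln(1 + r) = 8.28 years


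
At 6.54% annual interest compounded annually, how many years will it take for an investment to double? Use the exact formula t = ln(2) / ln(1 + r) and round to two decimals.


Doubling condition: (1 + r)^t = 2
Take ln of both sides: t × ln(1 + r) = ln(2)
t = ln(2) / ln(1 + r)
t = 0.693147 / 0.063350
t = 10.94

t = ln(2) / ln(1 + r) = 10.94 years


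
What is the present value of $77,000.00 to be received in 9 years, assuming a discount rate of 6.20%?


Present value formula: PV = FV / (1 + r)^t
PV = $77,000.00 / (1 + 0.062)^9
PV = $77,000.00 / 1.7183857
PV = $44,809.50

PV = FV / (1 + r)^t = $44,809.50


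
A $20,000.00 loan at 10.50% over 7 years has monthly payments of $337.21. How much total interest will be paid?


Total paid over the life of the loan = PMT × n.
Total paid = $337.21 × 84 = $28,325.64
Total interest = total paid − principal = $28,325.64 − $20,000.00 = $8,325.64

Total interest = (PMT × n) - PV = $8,325.64


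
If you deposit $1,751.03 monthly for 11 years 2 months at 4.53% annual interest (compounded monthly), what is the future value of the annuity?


Future value of an ordinary annuity: FV = PMT × ((1 + r)^n − 1) / r
Monthly rate r = 0.0453/12 = 0.003775, n = 134
FV = $1,751.03 × ((1 + 0.0453/12)^134 − 1) / (0.0453/12)
FV = $1,751.03 × 173.9909565
FV = $304,663.38

FV = PMT × ((1+r)^n - 1)/r = $304,663.38


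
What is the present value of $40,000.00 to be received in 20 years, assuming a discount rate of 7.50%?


Present value formula: PV = FV / (1 + r)^t
PV = $40,000.00 / (1 + 0.075)^20
PV = $40,000.00 / 4.247851
PV = $9,416.53

PV = FV / (1 + r)^t = $9,416.53


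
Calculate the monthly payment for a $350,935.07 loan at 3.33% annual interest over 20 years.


Loan payment formula: PMT = PV × r / (1 − (1 + r)^(−n))
Monthly rate r = 0.0333/12 = 0.002775, n = 240 months
Denominator: 1 − (1 + 0.0333/12)^(−240) = 0.485766
PMT = $350,935.07 × (0.0333/12) / 0.485766
PMT = $2,004.76 per month

PMT = PV × r / (1-(1+r)^(-n)) = $2,004.76/month


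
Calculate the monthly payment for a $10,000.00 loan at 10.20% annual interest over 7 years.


Loan payment formula: PMT = PV × r / (1 − (1 + r)^(−n))
Monthly rate r = 0.102/12 = 0.0085, n = 84 months
Denominator: 1 − (1 + 0.102/12)^(−84) = 0.508839
PMT = $10,000.00 × (0.102/12) / 0.508839
PMT = $167.05 per month

PMT = PV × r / (1-(1+r)^(-n)) = $167.05/month


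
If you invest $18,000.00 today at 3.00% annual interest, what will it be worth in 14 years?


Future value formula: FV = PV × (1 + r)^t
FV = $18,000.00 × (1 + 0.03)^14
FV = $18,000.00 × 1.512590
FV = $27,226.62

FV = PV × (1 + r)^t = $27,226.62


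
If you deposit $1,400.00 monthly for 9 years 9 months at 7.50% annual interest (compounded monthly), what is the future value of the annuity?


Future value of an ordinary annuity: FV = PMT × ((1 + r)^n − 1) / r
Monthly rate r = 0.075/12 = 0.00625, n = 117
FV = $1,400.00 × ((1 + 0.075/12)^117 − 1) / (0.075/12)
FV = $1,400.00 × 171.672533
FV = $240,341.55

FV = PMT × ((1+r)^n - 1)/r = $240,341.55


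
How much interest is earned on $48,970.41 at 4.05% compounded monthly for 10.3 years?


Compound interest earned = final amount − principal.
A = P(1 + r/n)^(nt) = $48,970.41 × (1 + 0.0405/12)^(12 × 10.3) = $74,266.79
Interest = A − P = $74,266.79 − $48,970.41 = $25,296.38

Interest = A - P = $25,296.38


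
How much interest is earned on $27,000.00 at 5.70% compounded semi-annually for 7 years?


Compound interest earned = final amount − principal.
A = P(1 + r/n)^(nt) = $27,000.00 × (1 + 0.057/2)^(2 × 7) = $40,015.10
Interest = A − P = $40,015.10 − $27,000.00 = $13,015.10

Interest = A - P = $13,015.10


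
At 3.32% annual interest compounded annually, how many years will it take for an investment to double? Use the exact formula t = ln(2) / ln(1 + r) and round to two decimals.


Doubling condition: (1 + r)^t = 2
Take ln of both sides: t × ln(1 + r) = ln(2)
t = ln(2) / ln(1 + r)
t = 0.693147 / 0.032661
t = 21.22

t = ln(2) / ln(1 + r) = 21.22 years


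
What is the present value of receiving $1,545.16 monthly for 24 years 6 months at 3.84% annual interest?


Present value of an ordinary annuity: PV = PMT × (1 − (1 + r)^(−n)) / r
Monthly rate r = 0.0384/12 = 0.0032, n = 294
PV = $1,545.16 × (1 − (1 + 0.0384/12)^(−294)) / (0.0384/12)
PV = $1,545.16 × 190.34306805
PV = $294,110.50

PV = PMT × (1-(1+r)^(-n))/r = $294,110.50


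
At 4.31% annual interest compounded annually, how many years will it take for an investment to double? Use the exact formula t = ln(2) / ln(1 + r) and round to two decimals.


Doubling condition: (1 + r)^t = 2
Take ln of both sides: t × ln(1 + r) = ln(2)
t = ln(2) / ln(1 + r)
t = 0.693147 / 0.042197
t = 16.43

t = ln(2) / ln(1 + r) = 16.43 years


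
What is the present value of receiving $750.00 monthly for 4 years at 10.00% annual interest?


Present value of an ordinary annuity: PV = PMT × (1 − (1 + r)^(−n)) / r
Monthly rate r = 0.1/12 ≈ 0.00833333, n = 48
PV = $750.00 × (1 − (1 + 0.1/12)^(−48)) / (0.1/12)
PV = $750.00 × 39.428160
PV = $29,571.12

PV = PMT × (1-(1+r)^(-n))/r = $29,571.12


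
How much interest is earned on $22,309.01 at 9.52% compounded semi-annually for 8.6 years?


Compound interest earned = final amount − principal.
A = P(1 + r/n)^(nt) = $22,309.01 × (1 + 0.0952/2)^(2 × 8.6) = $49,641.25
Interest = A − P = $49,641.25 − $22,309.01 = $27,332.24

Interest = A - P = $27,332.24


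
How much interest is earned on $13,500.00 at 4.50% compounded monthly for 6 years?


Compound interest earned = final amount − principal.
A = P(1 + r/n)^(nt) = $13,500.00 × (1 + 0.045/12)^(12 × 6) = $17,675.59
Interest = A − P = $17,675.59 − $13,500.00 = $4,175.59

Interest = A - P = $4,175.59


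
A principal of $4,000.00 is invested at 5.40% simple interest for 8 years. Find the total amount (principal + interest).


Total amount formula: A = P(1 + rt) = P + P·r·t
Interest: I = P × r × t = $4,000.00 × 0.054 × 8 = $1,728.00
A = P + I = $4,000.00 + $1,728.00 = $5,728.00

A = P + I = P(1 + rt) = $5,728.00


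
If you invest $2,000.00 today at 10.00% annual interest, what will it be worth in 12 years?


Future value formula: FV = PV × (1 + r)^t
FV = $2,000.00 × (1 + 0.1)^12
FV = $2,000.00 × 3.138428
FV = $6,276.86

FV = PV × (1 + r)^t = $6,276.86


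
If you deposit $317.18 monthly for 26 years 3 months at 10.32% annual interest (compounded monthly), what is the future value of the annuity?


Future value of an ordinary annuity: FV = PMT × ((1 + r)^n − 1) / r
Monthly rate r = 0.1032/12 = 0.0086, n = 315
FV = $317.18 × ((1 + 0.1032/12)^315 − 1) / (0.1032/12)
FV = $317.18 × 1609.460086
FV = $510,488.55

FV = PMT × ((1+r)^n - 1)/r = $510,488.55


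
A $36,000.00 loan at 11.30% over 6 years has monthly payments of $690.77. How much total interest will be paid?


Total paid over the life of the loan = PMT × n.
Total paid = $690.77 × 72 = $49,735.44
Total interest = total paid − principal = $49,735.44 − $36,000.00 = $13,735.44

Total interest = (PMT × n) - PV = $13,735.44


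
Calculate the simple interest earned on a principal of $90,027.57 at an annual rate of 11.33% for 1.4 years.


Simple interest formula: I = P × r × t
I = $90,027.57 × 0.1133 × 1.4
I = $14,280.17

I = P × r × t = $14,280.17


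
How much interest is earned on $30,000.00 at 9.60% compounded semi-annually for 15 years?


Compound interest earned = final amount − principal.
A = P(1 + r/n)^(nt) = $30,000.00 × (1 + 0.096/2)^(2 × 15) = $122,450.27
Interest = A − P = $122,450.27 − $30,000.00 = $92,450.27

Interest = A - P = $92,450.27
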